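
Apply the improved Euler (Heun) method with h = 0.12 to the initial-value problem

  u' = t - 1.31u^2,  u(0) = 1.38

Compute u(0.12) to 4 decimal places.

Heun: k1 = f(t_n, u_n); k2 = f(t_n + h, u_n + h·k1); u_{n+1} = u_n + (h/2)·(k1 + k2).
t=0.000000, u=1.380000:
  k1 = f(0.000000, 1.380000) = -2.494764
  k2 = f(0.120000, 1.080628) = -1.409762
  u ← 1.380000 + (0.12/2)·(-2.494764 + (-1.409762)) = 1.145728
u(0.12) ≈ 1.1457

1.1457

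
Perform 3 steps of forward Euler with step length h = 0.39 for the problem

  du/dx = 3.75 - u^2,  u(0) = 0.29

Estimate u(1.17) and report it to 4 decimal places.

1.8860

Euler: u_{n+1} = u_n + h·f(x_n, u_n).
x=0.000000, u=0.290000: f=3.665900 → u ← 0.290000 + 0.39·3.665900 = 1.719701
x=0.390000, u=1.719701: f=0.792628 → u ← 1.719701 + 0.39·0.792628 = 2.028826
x=0.780000, u=2.028826: f=-0.366135 → u ← 2.028826 + 0.39·(-0.366135) = 1.886033
u(1.17) ≈ 1.8860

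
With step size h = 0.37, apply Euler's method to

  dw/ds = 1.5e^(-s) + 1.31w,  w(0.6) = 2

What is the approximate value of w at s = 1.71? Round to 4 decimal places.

Euler: w_{n+1} = w_n + h·f(s_n, w_n).
s=0.600000, w=2.000000: f=3.443217 → w ← 2.000000 + 0.37·3.443217 = 3.273990
s=0.970000, w=3.273990: f=4.857552 → w ← 3.273990 + 0.37·4.857552 = 5.071285
s=1.340000, w=5.071285: f=7.036151 → w ← 5.071285 + 0.37·7.036151 = 7.674661
w(1.71) ≈ 7.6747

7.6747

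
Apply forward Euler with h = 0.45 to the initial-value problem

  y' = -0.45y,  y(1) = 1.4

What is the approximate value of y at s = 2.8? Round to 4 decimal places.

Euler: y_{n+1} = y_n + h·f(s_n, y_n).
s=1.000000, y=1.400000: f=-0.630000 → y ← 1.400000 + 0.45·(-0.630000) = 1.116500
s=1.450000, y=1.116500: f=-0.502425 → y ← 1.116500 + 0.45·(-0.502425) = 0.890409
s=1.900000, y=0.890409: f=-0.400684 → y ← 0.890409 + 0.45·(-0.400684) = 0.710101
s=2.350000, y=0.710101: f=-0.319545 → y ← 0.710101 + 0.45·(-0.319545) = 0.566306
y(2.8) ≈ 0.5663

0.5663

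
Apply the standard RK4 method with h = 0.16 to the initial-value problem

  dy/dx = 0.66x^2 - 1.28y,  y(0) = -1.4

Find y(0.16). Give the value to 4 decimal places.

-1.1399

RK4: k1 = f(x_n, y_n); k2 = f(x_n + h/2, y_n + (h/2)·k1); k3 = f(x_n + h/2, y_n + (h/2)·k2); k4 = f(x_n + h, y_n + h·k3); y_{n+1} = y_n + (h/6)·(k1 + 2k2 + 2k3 + k4).
x=0.000000, y=-1.400000:
  k1 = f(0.000000, -1.400000) = 1.792000
  k2 = f(0.080000, -1.256640) = 1.612723
  k3 = f(0.080000, -1.270982) = 1.631081
  k4 = f(0.160000, -1.139027) = 1.474851
  y ← -1.400000 + (0.16/6)·(k1 + 2k2 + 2k3 + k4) = -1.139881
y(0.16) ≈ -1.1399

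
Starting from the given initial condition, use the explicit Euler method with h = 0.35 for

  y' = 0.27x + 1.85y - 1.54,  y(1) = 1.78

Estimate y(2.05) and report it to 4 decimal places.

Euler: y_{n+1} = y_n + h·f(x_n, y_n).
x=1.000000, y=1.780000: f=2.023000 → y ← 1.780000 + 0.35·2.023000 = 2.488050
x=1.350000, y=2.488050: f=3.427393 → y ← 2.488050 + 0.35·3.427393 = 3.687637
x=1.700000, y=3.687637: f=5.741129 → y ← 3.687637 + 0.35·5.741129 = 5.697033
y(2.05) ≈ 5.6970

5.6970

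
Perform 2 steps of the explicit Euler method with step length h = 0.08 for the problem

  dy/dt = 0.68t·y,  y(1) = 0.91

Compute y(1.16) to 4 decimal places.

1.0159

Euler: y_{n+1} = y_n + h·f(t_n, y_n).
t=1.000000, y=0.910000: f=0.618800 → y ← 0.910000 + 0.08·0.618800 = 0.959504
t=1.080000, y=0.959504: f=0.704660 → y ← 0.959504 + 0.08·0.704660 = 1.015877
y(1.16) ≈ 1.0159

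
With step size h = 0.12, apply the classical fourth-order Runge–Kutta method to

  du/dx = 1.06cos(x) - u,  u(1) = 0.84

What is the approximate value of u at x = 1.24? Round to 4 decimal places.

0.7581

RK4: k1 = f(x_n, u_n); k2 = f(x_n + h/2, u_n + (h/2)·k1); k3 = f(x_n + h/2, u_n + (h/2)·k2); k4 = f(x_n + h, u_n + h·k3); u_{n+1} = u_n + (h/6)·(k1 + 2k2 + 2k3 + k4).
x=1.000000, u=0.840000:
  k1 = f(1.000000, 0.840000) = -0.267280
  k2 = f(1.060000, 0.823963) = -0.305759
  k3 = f(1.060000, 0.821654) = -0.303450
  k4 = f(1.120000, 0.803586) = -0.341763
  u ← 0.840000 + (0.12/6)·(k1 + 2k2 + 2k3 + k4) = 0.803451
x=1.120000, u=0.803451:
  k1 = f(1.120000, 0.803451) = -0.341627
  k2 = f(1.180000, 0.782953) = -0.379173
  k3 = f(1.180000, 0.780700) = -0.376920
  k4 = f(1.240000, 0.758220) = -0.413936
  u ← 0.803451 + (0.12/6)·(k1 + 2k2 + 2k3 + k4) = 0.758096
u(1.24) ≈ 0.7581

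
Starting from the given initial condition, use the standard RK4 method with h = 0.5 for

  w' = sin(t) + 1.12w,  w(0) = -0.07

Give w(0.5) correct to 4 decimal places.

RK4: k1 = f(t_n, w_n); k2 = f(t_n + h/2, w_n + (h/2)·k1); k3 = f(t_n + h/2, w_n + (h/2)·k2); k4 = f(t_n + h, w_n + h·k3); w_{n+1} = w_n + (h/6)·(k1 + 2k2 + 2k3 + k4).
t=0.000000, w=-0.070000:
  k1 = f(0.000000, -0.070000) = -0.078400
  k2 = f(0.250000, -0.089600) = 0.147052
  k3 = f(0.250000, -0.033237) = 0.210179
  k4 = f(0.500000, 0.035089) = 0.518726
  w ← -0.070000 + (0.5/6)·(k1 + 2k2 + 2k3 + k4) = 0.026232
w(0.5) ≈ 0.0262

0.0262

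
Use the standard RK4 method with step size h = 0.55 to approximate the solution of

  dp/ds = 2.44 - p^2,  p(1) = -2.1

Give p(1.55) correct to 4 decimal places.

RK4: k1 = f(s_n, p_n); k2 = f(s_n + h/2, p_n + (h/2)·k1); k3 = f(s_n + h/2, p_n + (h/2)·k2); k4 = f(s_n + h, p_n + h·k3); p_{n+1} = p_n + (h/6)·(k1 + 2k2 + 2k3 + k4).
s=1.000000, p=-2.100000:
  k1 = f(1.000000, -2.100000) = -1.970000
  k2 = f(1.275000, -2.641750) = -4.538843
  k3 = f(1.275000, -3.348182) = -8.770322
  k4 = f(1.550000, -6.923677) = -45.497302
  p ← -2.100000 + (0.55/6)·(k1 + 2k2 + 2k3 + k4) = -8.891183
p(1.55) ≈ -8.8912

-8.8912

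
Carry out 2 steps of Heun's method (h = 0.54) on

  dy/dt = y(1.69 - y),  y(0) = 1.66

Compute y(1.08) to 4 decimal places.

Heun: k1 = f(t_n, y_n); k2 = f(t_n + h, y_n + h·k1); y_{n+1} = y_n + (h/2)·(k1 + k2).
t=0.000000, y=1.660000:
  k1 = f(0.000000, 1.660000) = 0.049800
  k2 = f(0.540000, 1.686892) = 0.005243
  y ← 1.660000 + (0.54/2)·(0.049800 + 0.005243) = 1.674862
t=0.540000, y=1.674862:
  k1 = f(0.540000, 1.674862) = 0.025355
  k2 = f(1.080000, 1.688553) = 0.002443
  y ← 1.674862 + (0.54/2)·(0.025355 + 0.002443) = 1.682367
y(1.08) ≈ 1.6824

1.6824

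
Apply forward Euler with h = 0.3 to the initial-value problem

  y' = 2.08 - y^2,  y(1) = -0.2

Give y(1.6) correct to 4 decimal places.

0.9851

Euler: y_{n+1} = y_n + h·f(x_n, y_n).
x=1.000000, y=-0.200000: f=2.040000 → y ← -0.200000 + 0.3·2.040000 = 0.412000
x=1.300000, y=0.412000: f=1.910256 → y ← 0.412000 + 0.3·1.910256 = 0.985077
y(1.6) ≈ 0.9851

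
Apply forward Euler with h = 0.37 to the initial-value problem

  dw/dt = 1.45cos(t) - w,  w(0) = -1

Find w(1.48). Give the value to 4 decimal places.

Euler: w_{n+1} = w_n + h·f(t_n, w_n).
t=0.000000, w=-1.000000: f=2.450000 → w ← -1.000000 + 0.37·2.450000 = -0.093500
t=0.370000, w=-0.093500: f=1.445375 → w ← -0.093500 + 0.37·1.445375 = 0.441289
t=0.740000, w=0.441289: f=0.629491 → w ← 0.441289 + 0.37·0.629491 = 0.674200
t=1.110000, w=0.674200: f=-0.029441 → w ← 0.674200 + 0.37·(-0.029441) = 0.663307
w(1.48) ≈ 0.6633

0.6633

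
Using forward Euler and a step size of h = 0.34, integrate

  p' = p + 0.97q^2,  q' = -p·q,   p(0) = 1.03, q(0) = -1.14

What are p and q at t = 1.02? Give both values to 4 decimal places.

3.5172, -0.0326

Euler on (p,q): p_{n+1} = p_n + h·p', q_{n+1} = q_n + h·q'.
0.000000: (1.030000, -1.140000); f=(2.290612, 1.174200) → (1.808808, -0.740772)
0.340000: (1.808808, -0.740772); f=(2.341089, 1.339914) → (2.604778, -0.285201)
0.680000: (2.604778, -0.285201); f=(2.683678, 0.742886) → (3.517229, -0.032620)
(p(1.02), q(1.02)) ≈ (3.5172, -0.0326)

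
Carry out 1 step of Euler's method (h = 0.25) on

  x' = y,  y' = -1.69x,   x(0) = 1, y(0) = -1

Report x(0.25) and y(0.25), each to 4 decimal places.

0.7500, -1.4225

Euler on (x,y): x_{n+1} = x_n + h·x', y_{n+1} = y_n + h·y'.
0.000000: (1.000000, -1.000000); f=(-1.000000, -1.690000) → (0.750000, -1.422500)
(x(0.25), y(0.25)) ≈ (0.7500, -1.4225)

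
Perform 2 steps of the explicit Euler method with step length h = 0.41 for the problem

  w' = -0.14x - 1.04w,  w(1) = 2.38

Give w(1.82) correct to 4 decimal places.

0.6692

Euler: w_{n+1} = w_n + h·f(x_n, w_n).
x=1.000000, w=2.380000: f=-2.615200 → w ← 2.380000 + 0.41·(-2.615200) = 1.307768
x=1.410000, w=1.307768: f=-1.557479 → w ← 1.307768 + 0.41·(-1.557479) = 0.669202
w(1.82) ≈ 0.6692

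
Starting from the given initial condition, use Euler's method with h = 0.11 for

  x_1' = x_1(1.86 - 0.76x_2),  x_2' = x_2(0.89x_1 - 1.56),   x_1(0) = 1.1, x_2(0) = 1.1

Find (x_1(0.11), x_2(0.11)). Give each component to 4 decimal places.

1.2239, 1.0297

Euler on (x_1,x_2): x_1_{n+1} = x_1_n + h·x_1', x_2_{n+1} = x_2_n + h·x_2'.
0.000000: (1.100000, 1.100000); f=(1.126400, -0.639100) → (1.223904, 1.029699)
(x_1(0.11), x_2(0.11)) ≈ (1.2239, 1.0297)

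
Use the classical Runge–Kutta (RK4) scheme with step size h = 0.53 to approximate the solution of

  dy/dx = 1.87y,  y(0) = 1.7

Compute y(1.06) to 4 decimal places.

12.2529

RK4: k1 = f(x_n, y_n); k2 = f(x_n + h/2, y_n + (h/2)·k1); k3 = f(x_n + h/2, y_n + (h/2)·k2); k4 = f(x_n + h, y_n + h·k3); y_{n+1} = y_n + (h/6)·(k1 + 2k2 + 2k3 + k4).
x=0.000000, y=1.700000:
  k1 = f(0.000000, 1.700000) = 3.179000
  k2 = f(0.265000, 2.542435) = 4.754353
  k3 = f(0.265000, 2.959904) = 5.535020
  k4 = f(0.530000, 4.633561) = 8.664758
  y ← 1.700000 + (0.53/6)·(k1 + 2k2 + 2k3 + k4) = 4.563988
x=0.530000, y=4.563988:
  k1 = f(0.530000, 4.563988) = 8.534657
  k2 = f(0.795000, 6.825672) = 12.764007
  k3 = f(0.795000, 7.946450) = 14.859861
  k4 = f(1.060000, 12.439714) = 23.262266
  y ← 4.563988 + (0.53/6)·(k1 + 2k2 + 2k3 + k4) = 12.252933
y(1.06) ≈ 12.2529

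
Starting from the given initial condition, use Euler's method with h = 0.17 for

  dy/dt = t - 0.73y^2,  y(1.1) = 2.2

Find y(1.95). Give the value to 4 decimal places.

Euler: y_{n+1} = y_n + h·f(t_n, y_n).
t=1.100000, y=2.200000: f=-2.433200 → y ← 2.200000 + 0.17·(-2.433200) = 1.786356
t=1.270000, y=1.786356: f=-1.059479 → y ← 1.786356 + 0.17·(-1.059479) = 1.606244
t=1.440000, y=1.606244: f=-0.443416 → y ← 1.606244 + 0.17·(-0.443416) = 1.530864
t=1.610000, y=1.530864: f=-0.100787 → y ← 1.530864 + 0.17·(-0.100787) = 1.513730
t=1.780000, y=1.513730: f=0.107294 → y ← 1.513730 + 0.17·0.107294 = 1.531970
y(1.95) ≈ 1.5320

1.5320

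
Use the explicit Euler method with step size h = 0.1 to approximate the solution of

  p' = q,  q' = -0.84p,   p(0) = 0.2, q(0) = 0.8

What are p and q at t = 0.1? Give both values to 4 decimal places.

0.2800, 0.7832

Euler on (p,q): p_{n+1} = p_n + h·p', q_{n+1} = q_n + h·q'.
0.000000: (0.200000, 0.800000); f=(0.800000, -0.168000) → (0.280000, 0.783200)
(p(0.1), q(0.1)) ≈ (0.2800, 0.7832)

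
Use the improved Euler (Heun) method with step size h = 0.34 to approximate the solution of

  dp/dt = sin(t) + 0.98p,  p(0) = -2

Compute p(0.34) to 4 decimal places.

-2.7207

Heun: k1 = f(t_n, p_n); k2 = f(t_n + h, p_n + h·k1); p_{n+1} = p_n + (h/2)·(k1 + k2).
t=0.000000, p=-2.000000:
  k1 = f(0.000000, -2.000000) = -1.960000
  k2 = f(0.340000, -2.666400) = -2.279585
  p ← -2.000000 + (0.34/2)·(-1.960000 + (-2.279585)) = -2.720729
p(0.34) ≈ -2.7207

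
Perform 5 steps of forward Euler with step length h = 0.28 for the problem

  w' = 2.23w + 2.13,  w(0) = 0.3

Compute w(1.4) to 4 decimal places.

13.2407

Euler: w_{n+1} = w_n + h·f(t_n, w_n).
t=0.000000, w=0.300000: f=2.799000 → w ← 0.300000 + 0.28·2.799000 = 1.083720
t=0.280000, w=1.083720: f=4.546696 → w ← 1.083720 + 0.28·4.546696 = 2.356795
t=0.560000, w=2.356795: f=7.385652 → w ← 2.356795 + 0.28·7.385652 = 4.424777
t=0.840000, w=4.424777: f=11.997254 → w ← 4.424777 + 0.28·11.997254 = 7.784008
t=1.120000, w=7.784008: f=19.488339 → w ← 7.784008 + 0.28·19.488339 = 13.240743
w(1.4) ≈ 13.2407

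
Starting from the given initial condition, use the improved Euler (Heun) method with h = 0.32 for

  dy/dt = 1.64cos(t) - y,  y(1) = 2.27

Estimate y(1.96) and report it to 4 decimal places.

0.8810

Heun: k1 = f(t_n, y_n); k2 = f(t_n + h, y_n + h·k1); y_{n+1} = y_n + (h/2)·(k1 + k2).
t=1.000000, y=2.270000:
  k1 = f(1.000000, 2.270000) = -1.383904
  k2 = f(1.320000, 1.827151) = -1.420143
  y ← 2.270000 + (0.32/2)·(-1.383904 + (-1.420143)) = 1.821352
t=1.320000, y=1.821352:
  k1 = f(1.320000, 1.821352) = -1.414345
  k2 = f(1.640000, 1.368762) = -1.482166
  y ← 1.821352 + (0.32/2)·(-1.414345 + (-1.482166)) = 1.357911
t=1.640000, y=1.357911:
  k1 = f(1.640000, 1.357911) = -1.471314
  k2 = f(1.960000, 0.887090) = -1.509391
  y ← 1.357911 + (0.32/2)·(-1.471314 + (-1.509391)) = 0.880998
y(1.96) ≈ 0.8810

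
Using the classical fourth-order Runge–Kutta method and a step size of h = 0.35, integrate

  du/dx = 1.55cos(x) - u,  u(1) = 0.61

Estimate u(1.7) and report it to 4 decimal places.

0.4397

RK4: k1 = f(x_n, u_n); k2 = f(x_n + h/2, u_n + (h/2)·k1); k3 = f(x_n + h/2, u_n + (h/2)·k2); k4 = f(x_n + h, u_n + h·k3); u_{n+1} = u_n + (h/6)·(k1 + 2k2 + 2k3 + k4).
x=1.000000, u=0.610000:
  k1 = f(1.000000, 0.610000) = 0.227469
  k2 = f(1.175000, 0.649807) = -0.052215
  k3 = f(1.175000, 0.600862) = -0.003271
  k4 = f(1.350000, 0.608855) = -0.269395
  u ← 0.610000 + (0.35/6)·(k1 + 2k2 + 2k3 + k4) = 0.601081
x=1.350000, u=0.601081:
  k1 = f(1.350000, 0.601081) = -0.261621
  k2 = f(1.525000, 0.555297) = -0.484338
  k3 = f(1.525000, 0.516322) = -0.445362
  k4 = f(1.700000, 0.445204) = -0.644913
  u ← 0.601081 + (0.35/6)·(k1 + 2k2 + 2k3 + k4) = 0.439735
u(1.7) ≈ 0.4397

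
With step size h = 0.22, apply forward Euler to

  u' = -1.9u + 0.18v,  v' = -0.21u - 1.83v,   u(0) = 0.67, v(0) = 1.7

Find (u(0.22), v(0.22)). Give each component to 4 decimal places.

0.4573, 0.9846

Euler on (u,v): u_{n+1} = u_n + h·u', v_{n+1} = v_n + h·v'.
0.000000: (0.670000, 1.700000); f=(-0.967000, -3.251700) → (0.457260, 0.984626)
(u(0.22), v(0.22)) ≈ (0.4573, 0.9846)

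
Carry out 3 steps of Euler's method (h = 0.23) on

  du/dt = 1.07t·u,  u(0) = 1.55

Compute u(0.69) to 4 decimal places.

1.8231

Euler: u_{n+1} = u_n + h·f(t_n, u_n).
t=0.000000, u=1.550000: f=0.000000 → u ← 1.550000 + 0.23·0.000000 = 1.550000
t=0.230000, u=1.550000: f=0.381455 → u ← 1.550000 + 0.23·0.381455 = 1.637735
t=0.460000, u=1.637735: f=0.806093 → u ← 1.637735 + 0.23·0.806093 = 1.823136
u(0.69) ≈ 1.8231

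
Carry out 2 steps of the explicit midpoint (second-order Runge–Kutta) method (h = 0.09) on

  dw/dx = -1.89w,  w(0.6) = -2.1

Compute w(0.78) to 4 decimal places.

-1.4972

Midpoint: k1 = f(x_n, w_n); k2 = f(x_n + h/2, w_n + (h/2)·k1); w_{n+1} = w_n + h·k2.
x=0.600000, w=-2.100000:
  k1 = f(0.600000, -2.100000) = 3.969000
  k2 = f(0.645000, -1.921395) = 3.631437
  w ← -2.100000 + 0.09·3.631437 = -1.773171
x=0.690000, w=-1.773171:
  k1 = f(0.690000, -1.773171) = 3.351293
  k2 = f(0.735000, -1.622363) = 3.066265
  w ← -1.773171 + 0.09·3.066265 = -1.497207
w(0.78) ≈ -1.4972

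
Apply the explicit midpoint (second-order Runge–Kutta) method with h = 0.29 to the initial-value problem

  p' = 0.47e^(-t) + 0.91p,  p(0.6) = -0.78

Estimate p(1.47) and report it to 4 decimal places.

Midpoint: k1 = f(t_n, p_n); k2 = f(t_n + h/2, p_n + (h/2)·k1); p_{n+1} = p_n + h·k2.
t=0.600000, p=-0.780000:
  k1 = f(0.600000, -0.780000) = -0.451859
  k2 = f(0.745000, -0.845519) = -0.546298
  p ← -0.780000 + 0.29·(-0.546298) = -0.938426
t=0.890000, p=-0.938426:
  k1 = f(0.890000, -0.938426) = -0.660960
  k2 = f(1.035000, -1.034265) = -0.774225
  p ← -0.938426 + 0.29·(-0.774225) = -1.162952
t=1.180000, p=-1.162952:
  k1 = f(1.180000, -1.162952) = -0.913865
  k2 = f(1.325000, -1.295462) = -1.053943
  p ← -1.162952 + 0.29·(-1.053943) = -1.468595
p(1.47) ≈ -1.4686

-1.4686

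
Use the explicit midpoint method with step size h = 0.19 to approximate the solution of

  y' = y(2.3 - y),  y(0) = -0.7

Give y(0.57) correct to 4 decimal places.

-6.6211

Midpoint: k1 = f(t_n, y_n); k2 = f(t_n + h/2, y_n + (h/2)·k1); y_{n+1} = y_n + h·k2.
t=0.000000, y=-0.700000:
  k1 = f(0.000000, -0.700000) = -2.100000
  k2 = f(0.095000, -0.899500) = -2.877950
  y ← -0.700000 + 0.19·(-2.877950) = -1.246811
t=0.190000, y=-1.246811:
  k1 = f(0.190000, -1.246811) = -4.422201
  k2 = f(0.285000, -1.666920) = -6.612536
  y ← -1.246811 + 0.19·(-6.612536) = -2.503192
t=0.380000, y=-2.503192:
  k1 = f(0.380000, -2.503192) = -12.023315
  k2 = f(0.475000, -3.645407) = -21.673431
  y ← -2.503192 + 0.19·(-21.673431) = -6.621144
y(0.57) ≈ -6.6211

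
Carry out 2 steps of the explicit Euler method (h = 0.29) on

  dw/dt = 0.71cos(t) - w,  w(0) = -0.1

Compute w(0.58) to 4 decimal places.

0.2931

Euler: w_{n+1} = w_n + h·f(t_n, w_n).
t=0.000000, w=-0.100000: f=0.810000 → w ← -0.100000 + 0.29·0.810000 = 0.134900
t=0.290000, w=0.134900: f=0.545453 → w ← 0.134900 + 0.29·0.545453 = 0.293081
w(0.58) ≈ 0.2931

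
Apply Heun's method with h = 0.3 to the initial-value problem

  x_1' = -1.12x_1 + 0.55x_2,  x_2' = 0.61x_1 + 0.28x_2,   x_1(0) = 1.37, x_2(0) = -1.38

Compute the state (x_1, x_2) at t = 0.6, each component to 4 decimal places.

0.4070, -1.3068

Heun on (x_1,x_2): k1 = f(t_n, state_n); k2 = f(t_n + h, state_n + h·k1); state_{n+1} = state_n + (h/2)·(k1 + k2).
0.000000: (1.370000, -1.380000)
  k1 = (-2.293400, 0.449300)
  predictor → (0.681980, -1.245210)
  k2 = (-1.448683, 0.067349)
  → (0.808688, -1.302503)
0.300000: (0.808688, -1.302503)
  k1 = (-1.622106, 0.128599)
  predictor → (0.322056, -1.263923)
  k2 = (-1.055860, -0.157445)
  → (0.406993, -1.306830)
(x_1(0.6), x_2(0.6)) ≈ (0.4070, -1.3068)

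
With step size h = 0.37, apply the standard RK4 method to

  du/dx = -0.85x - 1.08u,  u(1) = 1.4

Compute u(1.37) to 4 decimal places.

RK4: k1 = f(x_n, u_n); k2 = f(x_n + h/2, u_n + (h/2)·k1); k3 = f(x_n + h/2, u_n + (h/2)·k2); k4 = f(x_n + h, u_n + h·k3); u_{n+1} = u_n + (h/6)·(k1 + 2k2 + 2k3 + k4).
x=1.000000, u=1.400000:
  k1 = f(1.000000, 1.400000) = -2.362000
  k2 = f(1.185000, 0.963030) = -2.047322
  k3 = f(1.185000, 1.021245) = -2.110195
  k4 = f(1.370000, 0.619228) = -1.833266
  u ← 1.400000 + (0.37/6)·(k1 + 2k2 + 2k3 + k4) = 0.628531
u(1.37) ≈ 0.6285

0.6285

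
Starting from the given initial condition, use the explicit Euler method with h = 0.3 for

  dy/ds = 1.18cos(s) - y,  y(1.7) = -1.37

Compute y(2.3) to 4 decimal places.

-0.8505

Euler: y_{n+1} = y_n + h·f(s_n, y_n).
s=1.700000, y=-1.370000: f=1.217963 → y ← -1.370000 + 0.3·1.217963 = -1.004611
s=2.000000, y=-1.004611: f=0.513558 → y ← -1.004611 + 0.3·0.513558 = -0.850544
y(2.3) ≈ -0.8505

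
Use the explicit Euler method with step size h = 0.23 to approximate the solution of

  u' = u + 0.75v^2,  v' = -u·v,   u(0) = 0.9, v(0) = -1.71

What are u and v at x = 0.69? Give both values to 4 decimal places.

2.9537, -0.4021

Euler on (u,v): u_{n+1} = u_n + h·u', v_{n+1} = v_n + h·v'.
0.000000: (0.900000, -1.710000); f=(3.093075, 1.539000) → (1.611407, -1.356030)
0.230000: (1.611407, -1.356030); f=(2.990520, 2.185117) → (2.299227, -0.853453)
0.460000: (2.299227, -0.853453); f=(2.845514, 1.962283) → (2.953695, -0.402128)
(u(0.69), v(0.69)) ≈ (2.9537, -0.4021)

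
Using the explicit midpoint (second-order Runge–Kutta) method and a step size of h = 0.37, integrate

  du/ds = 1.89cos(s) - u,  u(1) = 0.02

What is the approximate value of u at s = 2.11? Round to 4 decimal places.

-0.1300

Midpoint: k1 = f(s_n, u_n); k2 = f(s_n + h/2, u_n + (h/2)·k1); u_{n+1} = u_n + h·k2.
s=1.000000, u=0.020000:
  k1 = f(1.000000, 0.020000) = 1.001171
  k2 = f(1.185000, 0.205217) = 0.505985
  u ← 0.020000 + 0.37·0.505985 = 0.207214
s=1.370000, u=0.207214:
  k1 = f(1.370000, 0.207214) = 0.169746
  k2 = f(1.555000, 0.238617) = -0.208763
  u ← 0.207214 + 0.37·(-0.208763) = 0.129972
s=1.740000, u=0.129972:
  k1 = f(1.740000, 0.129972) = -0.448243
  k2 = f(1.925000, 0.047047) = -0.702581
  u ← 0.129972 + 0.37·(-0.702581) = -0.129983
u(2.11) ≈ -0.1300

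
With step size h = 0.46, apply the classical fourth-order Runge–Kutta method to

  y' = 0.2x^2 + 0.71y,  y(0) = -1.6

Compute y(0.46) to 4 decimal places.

-2.2109

RK4: k1 = f(x_n, y_n); k2 = f(x_n + h/2, y_n + (h/2)·k1); k3 = f(x_n + h/2, y_n + (h/2)·k2); k4 = f(x_n + h, y_n + h·k3); y_{n+1} = y_n + (h/6)·(k1 + 2k2 + 2k3 + k4).
x=0.000000, y=-1.600000:
  k1 = f(0.000000, -1.600000) = -1.136000
  k2 = f(0.230000, -1.861280) = -1.310929
  k3 = f(0.230000, -1.901514) = -1.339495
  k4 = f(0.460000, -2.216168) = -1.531159
  y ← -1.600000 + (0.46/6)·(k1 + 2k2 + 2k3 + k4) = -2.210880
y(0.46) ≈ -2.2109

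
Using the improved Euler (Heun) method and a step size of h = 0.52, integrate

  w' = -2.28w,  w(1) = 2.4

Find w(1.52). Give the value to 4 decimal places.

Heun: k1 = f(t_n, w_n); k2 = f(t_n + h, w_n + h·k1); w_{n+1} = w_n + (h/2)·(k1 + k2).
t=1.000000, w=2.400000:
  k1 = f(1.000000, 2.400000) = -5.472000
  k2 = f(1.520000, -0.445440) = 1.015603
  w ← 2.400000 + (0.52/2)·(-5.472000 + 1.015603) = 1.241337
w(1.52) ≈ 1.2413

1.2413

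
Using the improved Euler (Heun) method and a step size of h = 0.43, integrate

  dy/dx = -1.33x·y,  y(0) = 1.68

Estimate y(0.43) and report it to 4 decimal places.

1.4734

Heun: k1 = f(x_n, y_n); k2 = f(x_n + h, y_n + h·k1); y_{n+1} = y_n + (h/2)·(k1 + k2).
x=0.000000, y=1.680000:
  k1 = f(0.000000, 1.680000) = 0.000000
  k2 = f(0.430000, 1.680000) = -0.960792
  y ← 1.680000 + (0.43/2)·(0.000000 + (-0.960792)) = 1.473430
y(0.43) ≈ 1.4734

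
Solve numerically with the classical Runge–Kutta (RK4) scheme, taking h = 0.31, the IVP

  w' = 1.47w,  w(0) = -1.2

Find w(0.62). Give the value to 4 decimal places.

RK4: k1 = f(t_n, w_n); k2 = f(t_n + h/2, w_n + (h/2)·k1); k3 = f(t_n + h/2, w_n + (h/2)·k2); k4 = f(t_n + h, w_n + h·k3); w_{n+1} = w_n + (h/6)·(k1 + 2k2 + 2k3 + k4).
t=0.000000, w=-1.200000:
  k1 = f(0.000000, -1.200000) = -1.764000
  k2 = f(0.155000, -1.473420) = -2.165927
  k3 = f(0.155000, -1.535719) = -2.257507
  k4 = f(0.310000, -1.899827) = -2.792746
  w ← -1.200000 + (0.31/6)·(k1 + 2k2 + 2k3 + k4) = -1.892520
t=0.310000, w=-1.892520:
  k1 = f(0.310000, -1.892520) = -2.782004
  k2 = f(0.465000, -2.323731) = -3.415884
  k3 = f(0.465000, -2.421982) = -3.560314
  k4 = f(0.620000, -2.996217) = -4.404439
  w ← -1.892520 + (0.31/6)·(k1 + 2k2 + 2k3 + k4) = -2.984693
w(0.62) ≈ -2.9847

-2.9847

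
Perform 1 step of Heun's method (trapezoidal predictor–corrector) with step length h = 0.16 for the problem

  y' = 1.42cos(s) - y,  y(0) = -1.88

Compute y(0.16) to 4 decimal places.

Heun: k1 = f(s_n, y_n); k2 = f(s_n + h, y_n + h·k1); y_{n+1} = y_n + (h/2)·(k1 + k2).
s=0.000000, y=-1.880000:
  k1 = f(0.000000, -1.880000) = 3.300000
  k2 = f(0.160000, -1.352000) = 2.753863
  y ← -1.880000 + (0.16/2)·(3.300000 + 2.753863) = -1.395691
y(0.16) ≈ -1.3957

-1.3957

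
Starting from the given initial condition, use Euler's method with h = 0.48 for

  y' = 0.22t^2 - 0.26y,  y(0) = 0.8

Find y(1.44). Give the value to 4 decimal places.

0.6549

Euler: y_{n+1} = y_n + h·f(t_n, y_n).
t=0.000000, y=0.800000: f=-0.208000 → y ← 0.800000 + 0.48·(-0.208000) = 0.700160
t=0.480000, y=0.700160: f=-0.131354 → y ← 0.700160 + 0.48·(-0.131354) = 0.637110
t=0.960000, y=0.637110: f=0.037103 → y ← 0.637110 + 0.48·0.037103 = 0.654920
y(1.44) ≈ 0.6549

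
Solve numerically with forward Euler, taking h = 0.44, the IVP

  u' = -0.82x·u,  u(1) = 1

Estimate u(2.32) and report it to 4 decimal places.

Euler: u_{n+1} = u_n + h·f(x_n, u_n).
x=1.000000, u=1.000000: f=-0.820000 → u ← 1.000000 + 0.44·(-0.820000) = 0.639200
x=1.440000, u=0.639200: f=-0.754767 → u ← 0.639200 + 0.44·(-0.754767) = 0.307102
x=1.880000, u=0.307102: f=-0.473429 → u ← 0.307102 + 0.44·(-0.473429) = 0.098794
u(2.32) ≈ 0.0988

0.0988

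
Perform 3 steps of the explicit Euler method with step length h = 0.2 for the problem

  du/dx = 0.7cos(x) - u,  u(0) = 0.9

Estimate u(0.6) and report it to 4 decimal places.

0.7891

Euler: u_{n+1} = u_n + h·f(x_n, u_n).
x=0.000000, u=0.900000: f=-0.200000 → u ← 0.900000 + 0.2·(-0.200000) = 0.860000
x=0.200000, u=0.860000: f=-0.173953 → u ← 0.860000 + 0.2·(-0.173953) = 0.825209
x=0.400000, u=0.825209: f=-0.180467 → u ← 0.825209 + 0.2·(-0.180467) = 0.789116
u(0.6) ≈ 0.7891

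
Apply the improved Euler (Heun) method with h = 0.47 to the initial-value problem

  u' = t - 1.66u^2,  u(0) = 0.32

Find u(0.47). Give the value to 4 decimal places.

Heun: k1 = f(t_n, u_n); k2 = f(t_n + h, u_n + h·k1); u_{n+1} = u_n + (h/2)·(k1 + k2).
t=0.000000, u=0.320000:
  k1 = f(0.000000, 0.320000) = -0.169984
  k2 = f(0.470000, 0.240108) = 0.374298
  u ← 0.320000 + (0.47/2)·(-0.169984 + 0.374298) = 0.368014
u(0.47) ≈ 0.3680

0.3680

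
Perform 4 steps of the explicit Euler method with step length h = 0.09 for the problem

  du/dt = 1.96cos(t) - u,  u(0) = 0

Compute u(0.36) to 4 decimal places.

Euler: u_{n+1} = u_n + h·f(t_n, u_n).
t=0.000000, u=0.000000: f=1.960000 → u ← 0.000000 + 0.09·1.960000 = 0.176400
t=0.090000, u=0.176400: f=1.775667 → u ← 0.176400 + 0.09·1.775667 = 0.336210
t=0.180000, u=0.336210: f=1.592124 → u ← 0.336210 + 0.09·1.592124 = 0.479501
t=0.270000, u=0.479501: f=1.409490 → u ← 0.479501 + 0.09·1.409490 = 0.606355
u(0.36) ≈ 0.6064

0.6064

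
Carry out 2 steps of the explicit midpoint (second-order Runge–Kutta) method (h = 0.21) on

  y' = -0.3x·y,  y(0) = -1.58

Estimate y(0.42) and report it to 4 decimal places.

-1.5386

Midpoint: k1 = f(x_n, y_n); k2 = f(x_n + h/2, y_n + (h/2)·k1); y_{n+1} = y_n + h·k2.
x=0.000000, y=-1.580000:
  k1 = f(0.000000, -1.580000) = 0.000000
  k2 = f(0.105000, -1.580000) = 0.049770
  y ← -1.580000 + 0.21·0.049770 = -1.569548
x=0.210000, y=-1.569548:
  k1 = f(0.210000, -1.569548) = 0.098882
  k2 = f(0.315000, -1.559166) = 0.147341
  y ← -1.569548 + 0.21·0.147341 = -1.538607
y(0.42) ≈ -1.5386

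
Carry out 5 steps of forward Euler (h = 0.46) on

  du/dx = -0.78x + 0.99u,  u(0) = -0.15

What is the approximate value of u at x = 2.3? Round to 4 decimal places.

Euler: u_{n+1} = u_n + h·f(x_n, u_n).
x=0.000000, u=-0.150000: f=-0.148500 → u ← -0.150000 + 0.46·(-0.148500) = -0.218310
x=0.460000, u=-0.218310: f=-0.574927 → u ← -0.218310 + 0.46·(-0.574927) = -0.482776
x=0.920000, u=-0.482776: f=-1.195549 → u ← -0.482776 + 0.46·(-1.195549) = -1.032729
x=1.380000, u=-1.032729: f=-2.098801 → u ← -1.032729 + 0.46·(-2.098801) = -1.998177
x=1.840000, u=-1.998177: f=-3.413396 → u ← -1.998177 + 0.46·(-3.413396) = -3.568339
u(2.3) ≈ -3.5683

-3.5683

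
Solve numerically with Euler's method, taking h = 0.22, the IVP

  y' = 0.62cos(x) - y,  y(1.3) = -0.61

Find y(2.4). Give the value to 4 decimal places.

Euler: y_{n+1} = y_n + h·f(x_n, y_n).
x=1.300000, y=-0.610000: f=0.775849 → y ← -0.610000 + 0.22·0.775849 = -0.439313
x=1.520000, y=-0.439313: f=0.470793 → y ← -0.439313 + 0.22·0.470793 = -0.335739
x=1.740000, y=-0.335739: f=0.231332 → y ← -0.335739 + 0.22·0.231332 = -0.284846
x=1.960000, y=-0.284846: f=0.049585 → y ← -0.284846 + 0.22·0.049585 = -0.273937
x=2.180000, y=-0.273937: f=-0.080836 → y ← -0.273937 + 0.22·(-0.080836) = -0.291721
y(2.4) ≈ -0.2917

-0.2917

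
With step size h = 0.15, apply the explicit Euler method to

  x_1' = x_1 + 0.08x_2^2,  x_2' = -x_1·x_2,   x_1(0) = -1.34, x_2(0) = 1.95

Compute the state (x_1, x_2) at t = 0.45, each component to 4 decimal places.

-1.8033, 3.5786

Euler on (x_1,x_2): x_1_{n+1} = x_1_n + h·x_1', x_2_{n+1} = x_2_n + h·x_2'.
0.000000: (-1.340000, 1.950000); f=(-1.035800, 2.613000) → (-1.495370, 2.341950)
0.150000: (-1.495370, 2.341950); f=(-1.056592, 3.502082) → (-1.653859, 2.867262)
0.300000: (-1.653859, 2.867262); f=(-0.996163, 4.742047) → (-1.803283, 3.578569)
(x_1(0.45), x_2(0.45)) ≈ (-1.8033, 3.5786)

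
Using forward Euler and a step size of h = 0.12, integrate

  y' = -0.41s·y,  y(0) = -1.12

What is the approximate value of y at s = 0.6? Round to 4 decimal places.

Euler: y_{n+1} = y_n + h·f(s_n, y_n).
s=0.000000, y=-1.120000: f=0.000000 → y ← -1.120000 + 0.12·0.000000 = -1.120000
s=0.120000, y=-1.120000: f=0.055104 → y ← -1.120000 + 0.12·0.055104 = -1.113388
s=0.240000, y=-1.113388: f=0.109557 → y ← -1.113388 + 0.12·0.109557 = -1.100241
s=0.360000, y=-1.100241: f=0.162396 → y ← -1.100241 + 0.12·0.162396 = -1.080753
s=0.480000, y=-1.080753: f=0.212692 → y ← -1.080753 + 0.12·0.212692 = -1.055230
y(0.6) ≈ -1.0552

-1.0552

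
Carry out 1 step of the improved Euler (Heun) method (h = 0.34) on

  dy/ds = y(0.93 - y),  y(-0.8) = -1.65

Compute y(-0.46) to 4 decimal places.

Heun: k1 = f(s_n, y_n); k2 = f(s_n + h, y_n + h·k1); y_{n+1} = y_n + (h/2)·(k1 + k2).
s=-0.800000, y=-1.650000:
  k1 = f(-0.800000, -1.650000) = -4.257000
  k2 = f(-0.460000, -3.097380) = -12.474326
  y ← -1.650000 + (0.34/2)·(-4.257000 + (-12.474326)) = -4.494325
y(-0.46) ≈ -4.4943

-4.4943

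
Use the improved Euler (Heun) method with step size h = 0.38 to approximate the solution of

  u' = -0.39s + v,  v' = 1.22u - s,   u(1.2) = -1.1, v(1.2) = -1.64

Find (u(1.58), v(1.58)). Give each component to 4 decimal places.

-2.1127, -2.8638

Heun on (u,v): k1 = f(s_n, state_n); k2 = f(s_n + h, state_n + h·k1); state_{n+1} = state_n + (h/2)·(k1 + k2).
1.200000: (-1.100000, -1.640000)
  k1 = (-2.108000, -2.542000)
  predictor → (-1.901040, -2.605960)
  k2 = (-3.222160, -3.899269)
  → (-2.112730, -2.863841)
(u(1.58), v(1.58)) ≈ (-2.1127, -2.8638)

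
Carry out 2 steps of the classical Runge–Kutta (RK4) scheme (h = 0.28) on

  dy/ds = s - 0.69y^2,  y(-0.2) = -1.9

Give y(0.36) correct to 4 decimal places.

RK4: k1 = f(s_n, y_n); k2 = f(s_n + h/2, y_n + (h/2)·k1); k3 = f(s_n + h/2, y_n + (h/2)·k2); k4 = f(s_n + h, y_n + h·k3); y_{n+1} = y_n + (h/6)·(k1 + 2k2 + 2k3 + k4).
s=-0.200000, y=-1.900000:
  k1 = f(-0.200000, -1.900000) = -2.690900
  k2 = f(-0.060000, -2.276726) = -3.636602
  k3 = f(-0.060000, -2.409124) = -4.064677
  k4 = f(0.080000, -3.038110) = -6.288776
  y ← -1.900000 + (0.28/6)·(k1 + 2k2 + 2k3 + k4) = -3.037838
s=0.080000, y=-3.037838:
  k1 = f(0.080000, -3.037838) = -6.287636
  k2 = f(0.220000, -3.918107) = -10.372576
  k3 = f(0.220000, -4.489998) = -13.690458
  k4 = f(0.360000, -6.871166) = -32.216914
  y ← -3.037838 + (0.28/6)·(k1 + 2k2 + 2k3 + k4) = -7.080600
y(0.36) ≈ -7.0806

-7.0806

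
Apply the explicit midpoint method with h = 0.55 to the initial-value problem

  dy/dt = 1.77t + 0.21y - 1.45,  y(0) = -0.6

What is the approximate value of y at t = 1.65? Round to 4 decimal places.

-1.0268

Midpoint: k1 = f(t_n, y_n); k2 = f(t_n + h/2, y_n + (h/2)·k1); y_{n+1} = y_n + h·k2.
t=0.000000, y=-0.600000:
  k1 = f(0.000000, -0.600000) = -1.576000
  k2 = f(0.275000, -1.033400) = -1.180264
  y ← -0.600000 + 0.55·(-1.180264) = -1.249145
t=0.550000, y=-1.249145:
  k1 = f(0.550000, -1.249145) = -0.738820
  k2 = f(0.825000, -1.452321) = -0.294737
  y ← -1.249145 + 0.55·(-0.294737) = -1.411251
t=1.100000, y=-1.411251:
  k1 = f(1.100000, -1.411251) = 0.200637
  k2 = f(1.375000, -1.356075) = 0.698974
  y ← -1.411251 + 0.55·0.698974 = -1.026815
y(1.65) ≈ -1.0268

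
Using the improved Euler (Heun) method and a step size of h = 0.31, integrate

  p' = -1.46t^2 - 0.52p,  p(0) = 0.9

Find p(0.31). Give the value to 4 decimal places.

Heun: k1 = f(t_n, p_n); k2 = f(t_n + h, p_n + h·k1); p_{n+1} = p_n + (h/2)·(k1 + k2).
t=0.000000, p=0.900000:
  k1 = f(0.000000, 0.900000) = -0.468000
  k2 = f(0.310000, 0.754920) = -0.532864
  p ← 0.900000 + (0.31/2)·(-0.468000 + (-0.532864)) = 0.744866
p(0.31) ≈ 0.7449

0.7449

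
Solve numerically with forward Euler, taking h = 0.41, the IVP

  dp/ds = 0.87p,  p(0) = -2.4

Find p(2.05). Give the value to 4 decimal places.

-11.0314

Euler: p_{n+1} = p_n + h·f(s_n, p_n).
s=0.000000, p=-2.400000: f=-2.088000 → p ← -2.400000 + 0.41·(-2.088000) = -3.256080
s=0.410000, p=-3.256080: f=-2.832790 → p ← -3.256080 + 0.41·(-2.832790) = -4.417524
s=0.820000, p=-4.417524: f=-3.843246 → p ← -4.417524 + 0.41·(-3.843246) = -5.993254
s=1.230000, p=-5.993254: f=-5.214131 → p ← -5.993254 + 0.41·(-5.214131) = -8.131048
s=1.640000, p=-8.131048: f=-7.074012 → p ← -8.131048 + 0.41·(-7.074012) = -11.031393
p(2.05) ≈ -11.0314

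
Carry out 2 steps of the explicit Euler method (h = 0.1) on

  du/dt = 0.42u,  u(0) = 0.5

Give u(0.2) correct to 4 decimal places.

Euler: u_{n+1} = u_n + h·f(t_n, u_n).
t=0.000000, u=0.500000: f=0.210000 → u ← 0.500000 + 0.1·0.210000 = 0.521000
t=0.100000, u=0.521000: f=0.218820 → u ← 0.521000 + 0.1·0.218820 = 0.542882
u(0.2) ≈ 0.5429

0.5429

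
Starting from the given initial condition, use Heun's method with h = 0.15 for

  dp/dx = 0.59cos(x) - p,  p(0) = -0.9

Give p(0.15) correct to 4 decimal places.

Heun: k1 = f(x_n, p_n); k2 = f(x_n + h, p_n + h·k1); p_{n+1} = p_n + (h/2)·(k1 + k2).
x=0.000000, p=-0.900000:
  k1 = f(0.000000, -0.900000) = 1.490000
  k2 = f(0.150000, -0.676500) = 1.259875
  p ← -0.900000 + (0.15/2)·(1.490000 + 1.259875) = -0.693759
p(0.15) ≈ -0.6938

-0.6938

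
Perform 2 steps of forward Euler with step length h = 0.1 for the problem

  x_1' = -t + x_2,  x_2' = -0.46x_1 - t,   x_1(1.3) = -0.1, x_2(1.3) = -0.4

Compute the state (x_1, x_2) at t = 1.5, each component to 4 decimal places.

Euler on (x_1,x_2): x_1_{n+1} = x_1_n + h·x_1', x_2_{n+1} = x_2_n + h·x_2'.
1.300000: (-0.100000, -0.400000); f=(-1.700000, -1.254000) → (-0.270000, -0.525400)
1.400000: (-0.270000, -0.525400); f=(-1.925400, -1.275800) → (-0.462540, -0.652980)
(x_1(1.5), x_2(1.5)) ≈ (-0.4625, -0.6530)

-0.4625, -0.6530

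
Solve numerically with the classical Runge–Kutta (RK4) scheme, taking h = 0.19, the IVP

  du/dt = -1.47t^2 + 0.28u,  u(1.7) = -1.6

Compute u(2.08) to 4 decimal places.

-3.8846

RK4: k1 = f(t_n, u_n); k2 = f(t_n + h/2, u_n + (h/2)·k1); k3 = f(t_n + h/2, u_n + (h/2)·k2); k4 = f(t_n + h, u_n + h·k3); u_{n+1} = u_n + (h/6)·(k1 + 2k2 + 2k3 + k4).
t=1.700000, u=-1.600000:
  k1 = f(1.700000, -1.600000) = -4.696300
  k2 = f(1.795000, -2.046149) = -5.309298
  k3 = f(1.795000, -2.104383) = -5.325604
  k4 = f(1.890000, -2.611865) = -5.982309
  u ← -1.600000 + (0.19/6)·(k1 + 2k2 + 2k3 + k4) = -2.611700
t=1.890000, u=-2.611700:
  k1 = f(1.890000, -2.611700) = -5.982263
  k2 = f(1.985000, -3.180015) = -6.682535
  k3 = f(1.985000, -3.246541) = -6.701162
  k4 = f(2.080000, -3.884921) = -7.447586
  u ← -2.611700 + (0.19/6)·(k1 + 2k2 + 2k3 + k4) = -3.884612
u(2.08) ≈ -3.8846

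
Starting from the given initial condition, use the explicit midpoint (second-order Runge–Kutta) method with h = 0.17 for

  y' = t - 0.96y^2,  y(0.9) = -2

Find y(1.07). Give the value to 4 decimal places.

Midpoint: k1 = f(t_n, y_n); k2 = f(t_n + h/2, y_n + (h/2)·k1); y_{n+1} = y_n + h·k2.
t=0.900000, y=-2.000000:
  k1 = f(0.900000, -2.000000) = -2.940000
  k2 = f(0.985000, -2.249900) = -3.874568
  y ← -2.000000 + 0.17·(-3.874568) = -2.658677
y(1.07) ≈ -2.6587

-2.6587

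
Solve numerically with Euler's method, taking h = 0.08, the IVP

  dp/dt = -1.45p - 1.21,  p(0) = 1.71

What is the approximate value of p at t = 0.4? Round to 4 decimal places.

Euler: p_{n+1} = p_n + h·f(t_n, p_n).
t=0.000000, p=1.710000: f=-3.689500 → p ← 1.710000 + 0.08·(-3.689500) = 1.414840
t=0.080000, p=1.414840: f=-3.261518 → p ← 1.414840 + 0.08·(-3.261518) = 1.153919
t=0.160000, p=1.153919: f=-2.883182 → p ← 1.153919 + 0.08·(-2.883182) = 0.923264
t=0.240000, p=0.923264: f=-2.548733 → p ← 0.923264 + 0.08·(-2.548733) = 0.719365
t=0.320000, p=0.719365: f=-2.253080 → p ← 0.719365 + 0.08·(-2.253080) = 0.539119
p(0.4) ≈ 0.5391

0.5391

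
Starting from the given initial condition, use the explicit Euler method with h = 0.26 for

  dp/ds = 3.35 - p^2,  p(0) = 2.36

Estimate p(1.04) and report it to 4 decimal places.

Euler: p_{n+1} = p_n + h·f(s_n, p_n).
s=0.000000, p=2.360000: f=-2.219600 → p ← 2.360000 + 0.26·(-2.219600) = 1.782904
s=0.260000, p=1.782904: f=0.171253 → p ← 1.782904 + 0.26·0.171253 = 1.827430
s=0.520000, p=1.827430: f=0.010500 → p ← 1.827430 + 0.26·0.010500 = 1.830160
s=0.780000, p=1.830160: f=0.000515 → p ← 1.830160 + 0.26·0.000515 = 1.830294
p(1.04) ≈ 1.8303

1.8303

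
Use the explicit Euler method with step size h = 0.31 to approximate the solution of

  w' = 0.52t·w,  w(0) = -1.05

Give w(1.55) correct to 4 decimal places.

Euler: w_{n+1} = w_n + h·f(t_n, w_n).
t=0.000000, w=-1.050000: f=0.000000 → w ← -1.050000 + 0.31·0.000000 = -1.050000
t=0.310000, w=-1.050000: f=-0.169260 → w ← -1.050000 + 0.31·(-0.169260) = -1.102471
t=0.620000, w=-1.102471: f=-0.355437 → w ← -1.102471 + 0.31·(-0.355437) = -1.212656
t=0.930000, w=-1.212656: f=-0.586440 → w ← -1.212656 + 0.31·(-0.586440) = -1.394452
t=1.240000, w=-1.394452: f=-0.899143 → w ← -1.394452 + 0.31·(-0.899143) = -1.673187
w(1.55) ≈ -1.6732

-1.6732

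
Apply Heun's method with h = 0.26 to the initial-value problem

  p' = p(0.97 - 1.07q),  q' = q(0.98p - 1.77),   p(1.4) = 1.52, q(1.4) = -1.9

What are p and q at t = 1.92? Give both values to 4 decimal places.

7.2458, -3.7070

Heun on (p,q): k1 = f(t_n, state_n); k2 = f(t_n + h, state_n + h·k1); state_{n+1} = state_n + (h/2)·(k1 + k2).
1.400000: (1.520000, -1.900000)
  k1 = (4.564560, 0.532760)
  predictor → (2.706786, -1.761482)
  k2 = (7.727294, -1.554772)
  → (3.117941, -2.032862)
1.660000: (3.117941, -2.032862)
  k1 = (9.806429, -2.613411)
  predictor → (5.667613, -2.712348)
  k2 = (21.946202, -10.264233)
  → (7.245783, -3.706955)
(p(1.92), q(1.92)) ≈ (7.2458, -3.7070)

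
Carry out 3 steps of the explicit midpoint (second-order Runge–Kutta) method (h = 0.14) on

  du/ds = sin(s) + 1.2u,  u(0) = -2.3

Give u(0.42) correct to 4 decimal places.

Midpoint: k1 = f(s_n, u_n); k2 = f(s_n + h/2, u_n + (h/2)·k1); u_{n+1} = u_n + h·k2.
s=0.000000, u=-2.300000:
  k1 = f(0.000000, -2.300000) = -2.760000
  k2 = f(0.070000, -2.493200) = -2.921897
  u ← -2.300000 + 0.14·(-2.921897) = -2.709066
s=0.140000, u=-2.709066:
  k1 = f(0.140000, -2.709066) = -3.111336
  k2 = f(0.210000, -2.926859) = -3.303771
  u ← -2.709066 + 0.14·(-3.303771) = -3.171594
s=0.280000, u=-3.171594:
  k1 = f(0.280000, -3.171594) = -3.529557
  k2 = f(0.350000, -3.418663) = -3.759497
  u ← -3.171594 + 0.14·(-3.759497) = -3.697923
u(0.42) ≈ -3.6979

-3.6979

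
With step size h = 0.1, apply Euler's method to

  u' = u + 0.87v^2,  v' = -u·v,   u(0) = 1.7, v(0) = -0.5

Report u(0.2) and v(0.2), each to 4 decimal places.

Euler on (u,v): u_{n+1} = u_n + h·u', v_{n+1} = v_n + h·v'.
0.000000: (1.700000, -0.500000); f=(1.917500, 0.850000) → (1.891750, -0.415000)
0.100000: (1.891750, -0.415000); f=(2.041586, 0.785076) → (2.095909, -0.336492)
(u(0.2), v(0.2)) ≈ (2.0959, -0.3365)

2.0959, -0.3365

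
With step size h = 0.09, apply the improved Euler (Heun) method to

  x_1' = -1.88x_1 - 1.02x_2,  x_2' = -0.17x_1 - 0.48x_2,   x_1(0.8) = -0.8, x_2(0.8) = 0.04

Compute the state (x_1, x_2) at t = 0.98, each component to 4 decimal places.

Heun on (x_1,x_2): k1 = f(t_n, state_n); k2 = f(t_n + h, state_n + h·k1); state_{n+1} = state_n + (h/2)·(k1 + k2).
0.800000: (-0.800000, 0.040000)
  k1 = (1.463200, 0.116800)
  predictor → (-0.668312, 0.050512)
  k2 = (1.204904, 0.089367)
  → (-0.679935, 0.049278)
0.890000: (-0.679935, 0.049278)
  k1 = (1.228015, 0.091936)
  predictor → (-0.569414, 0.057552)
  k2 = (1.011795, 0.069176)
  → (-0.579144, 0.056528)
(x_1(0.98), x_2(0.98)) ≈ (-0.5791, 0.0565)

-0.5791, 0.0565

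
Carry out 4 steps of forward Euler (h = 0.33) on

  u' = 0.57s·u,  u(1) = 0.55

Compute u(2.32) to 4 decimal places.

Euler: u_{n+1} = u_n + h·f(s_n, u_n).
s=1.000000, u=0.550000: f=0.313500 → u ← 0.550000 + 0.33·0.313500 = 0.653455
s=1.330000, u=0.653455: f=0.495384 → u ← 0.653455 + 0.33·0.495384 = 0.816932
s=1.660000, u=0.816932: f=0.772981 → u ← 0.816932 + 0.33·0.772981 = 1.072015
s=1.990000, u=1.072015: f=1.215987 → u ← 1.072015 + 0.33·1.215987 = 1.473291
u(2.32) ≈ 1.4733

1.4733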